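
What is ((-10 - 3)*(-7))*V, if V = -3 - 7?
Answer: -910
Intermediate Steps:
V = -10
((-10 - 3)*(-7))*V = ((-10 - 3)*(-7))*(-10) = -13*(-7)*(-10) = 91*(-10) = -910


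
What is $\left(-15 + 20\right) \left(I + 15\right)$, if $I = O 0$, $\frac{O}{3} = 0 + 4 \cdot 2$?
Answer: $75$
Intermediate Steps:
$O = 24$ ($O = 3 \left(0 + 4 \cdot 2\right) = 3 \left(0 + 8\right) = 3 \cdot 8 = 24$)
$I = 0$ ($I = 24 \cdot 0 = 0$)
$\left(-15 + 20\right) \left(I + 15\right) = \left(-15 + 20\right) \left(0 + 15\right) = 5 \cdot 15 = 75$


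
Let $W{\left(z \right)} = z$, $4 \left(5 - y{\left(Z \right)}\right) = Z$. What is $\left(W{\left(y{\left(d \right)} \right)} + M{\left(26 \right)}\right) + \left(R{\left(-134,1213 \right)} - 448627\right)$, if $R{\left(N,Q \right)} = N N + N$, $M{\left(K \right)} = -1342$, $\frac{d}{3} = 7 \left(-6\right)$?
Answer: $- \frac{864221}{2} \approx -4.3211 \cdot 10^{5}$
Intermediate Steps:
$d = -126$ ($d = 3 \cdot 7 \left(-6\right) = 3 \left(-42\right) = -126$)
$y{\left(Z \right)} = 5 - \frac{Z}{4}$
$R{\left(N,Q \right)} = N + N^{2}$ ($R{\left(N,Q \right)} = N^{2} + N = N + N^{2}$)
$\left(W{\left(y{\left(d \right)} \right)} + M{\left(26 \right)}\right) + \left(R{\left(-134,1213 \right)} - 448627\right) = \left(\left(5 - - \frac{63}{2}\right) - 1342\right) - \left(448627 + 134 \left(1 - 134\right)\right) = \left(\left(5 + \frac{63}{2}\right) - 1342\right) - 430805 = \left(\frac{73}{2} - 1342\right) + \left(17822 - 448627\right) = - \frac{2611}{2} - 430805 = - \frac{864221}{2}$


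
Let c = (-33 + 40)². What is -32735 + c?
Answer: -32686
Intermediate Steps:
c = 49 (c = 7² = 49)
-32735 + c = -32735 + 49 = -32686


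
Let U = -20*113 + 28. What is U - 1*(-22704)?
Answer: 20472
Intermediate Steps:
U = -2232 (U = -2260 + 28 = -2232)
U - 1*(-22704) = -2232 - 1*(-22704) = -2232 + 22704 = 20472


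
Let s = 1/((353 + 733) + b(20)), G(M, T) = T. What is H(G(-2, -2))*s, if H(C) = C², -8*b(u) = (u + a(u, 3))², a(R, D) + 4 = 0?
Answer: 2/527 ≈ 0.0037951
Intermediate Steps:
a(R, D) = -4 (a(R, D) = -4 + 0 = -4)
b(u) = -(-4 + u)²/8 (b(u) = -(u - 4)²/8 = -(-4 + u)²/8)
s = 1/1054 (s = 1/((353 + 733) - (-4 + 20)²/8) = 1/(1086 - ⅛*16²) = 1/(1086 - ⅛*256) = 1/(1086 - 32) = 1/1054 ≈ 0.00094877)
H(G(-2, -2))*s = (-2)²*(1/1054) = 4*(1/1054) = 2/527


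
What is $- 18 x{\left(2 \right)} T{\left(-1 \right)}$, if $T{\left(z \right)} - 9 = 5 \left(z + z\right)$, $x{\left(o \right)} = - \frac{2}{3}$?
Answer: $-12$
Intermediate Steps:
$x{\left(o \right)} = - \frac{2}{3}$ ($x{\left(o \right)} = \left(-2\right) \frac{1}{3} = - \frac{2}{3}$)
$T{\left(z \right)} = 9 + 10 z$ ($T{\left(z \right)} = 9 + 5 \left(z + z\right) = 9 + 5 \cdot 2 z = 9 + 10 z$)
$- 18 x{\left(2 \right)} T{\left(-1 \right)} = \left(-18\right) \left(- \frac{2}{3}\right) \left(9 + 10 \left(-1\right)\right) = 12 \left(9 - 10\right) = 12 \left(-1\right) = -12$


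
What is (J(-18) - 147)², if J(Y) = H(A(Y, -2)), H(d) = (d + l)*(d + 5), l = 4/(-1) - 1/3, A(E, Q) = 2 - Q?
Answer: 22500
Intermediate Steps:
l = -13/3 (l = 4*(-1) - 1*⅓ = -4 - ⅓ = -13/3 ≈ -4.3333)
H(d) = (5 + d)*(-13/3 + d) (H(d) = (d - 13/3)*(d + 5) = (-13/3 + d)*(5 + d) = (5 + d)*(-13/3 + d))
J(Y) = -3 (J(Y) = -65/3 + (2 - 1*(-2))² + 2*(2 - 1*(-2))/3 = -65/3 + (2 + 2)² + 2*(2 + 2)/3 = -65/3 + 4² + (⅔)*4 = -65/3 + 16 + 8/3 = -3)
(J(-18) - 147)² = (-3 - 147)² = (-150)² = 22500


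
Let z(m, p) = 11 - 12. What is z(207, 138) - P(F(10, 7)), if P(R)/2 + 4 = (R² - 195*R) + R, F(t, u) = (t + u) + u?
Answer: 8167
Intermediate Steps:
F(t, u) = t + 2*u
z(m, p) = -1
P(R) = -8 - 388*R + 2*R² (P(R) = -8 + 2*((R² - 195*R) + R) = -8 + 2*(R² - 194*R) = -8 + (-388*R + 2*R²) = -8 - 388*R + 2*R²)
z(207, 138) - P(F(10, 7)) = -1 - (-8 - 388*(10 + 2*7) + 2*(10 + 2*7)²) = -1 - (-8 - 388*(10 + 14) + 2*(10 + 14)²) = -1 - (-8 - 388*24 + 2*24²) = -1 - (-8 - 9312 + 2*576) = -1 - (-8 - 9312 + 1152) = -1 - 1*(-8168) = -1 + 8168 = 8167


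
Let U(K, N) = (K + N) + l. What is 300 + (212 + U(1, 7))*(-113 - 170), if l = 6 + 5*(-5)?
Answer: -56583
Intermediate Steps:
l = -19 (l = 6 - 25 = -19)
U(K, N) = -19 + K + N (U(K, N) = (K + N) - 19 = -19 + K + N)
300 + (212 + U(1, 7))*(-113 - 170) = 300 + (212 + (-19 + 1 + 7))*(-113 - 170) = 300 + (212 - 11)*(-283) = 300 + 201*(-283) = 300 - 56883 = -56583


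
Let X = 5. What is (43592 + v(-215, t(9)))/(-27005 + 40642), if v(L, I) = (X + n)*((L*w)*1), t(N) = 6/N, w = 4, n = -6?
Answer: 44452/13637 ≈ 3.2597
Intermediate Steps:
v(L, I) = -4*L (v(L, I) = (5 - 6)*((L*4)*1) = -4*L)
(43592 + v(-215, t(9)))/(-27005 + 40642) = (43592 - 4*(-215))/(-27005 + 40642) = (43592 + 860)/13637 = 44452*(1/13637) = 44452/13637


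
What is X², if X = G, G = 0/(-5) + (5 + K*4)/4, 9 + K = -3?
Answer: 1849/16 ≈ 115.56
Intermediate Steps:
K = -12 (K = -9 - 3 = -12)
G = -43/4 (G = 0/(-5) + (5 - 12*4)/4 = 0*(-⅕) + (5 - 48)*(¼) = 0 - 43*¼ = 0 - 43/4 = -43/4 ≈ -10.750)
X = -43/4 ≈ -10.750
X² = (-43/4)² = 1849/16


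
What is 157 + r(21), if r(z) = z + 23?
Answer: 201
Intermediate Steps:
r(z) = 23 + z
157 + r(21) = 157 + (23 + 21) = 157 + 44 = 201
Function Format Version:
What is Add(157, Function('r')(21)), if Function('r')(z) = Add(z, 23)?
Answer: 201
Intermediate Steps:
Function('r')(z) = Add(23, z)
Add(157, Function('r')(21)) = Add(157, Add(23, 21)) = Add(157, 44) = 201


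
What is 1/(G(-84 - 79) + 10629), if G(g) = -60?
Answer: 1/10569 ≈ 9.4616e-5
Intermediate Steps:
1/(G(-84 - 79) + 10629) = 1/(-60 + 10629) = 1/10569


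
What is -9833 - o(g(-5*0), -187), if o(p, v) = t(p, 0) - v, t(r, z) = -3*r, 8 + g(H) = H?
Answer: -10044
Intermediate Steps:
g(H) = -8 + H
o(p, v) = -v - 3*p (o(p, v) = -3*p - v = -v - 3*p)
-9833 - o(g(-5*0), -187) = -9833 - (-1*(-187) - 3*(-8 - 5*0)) = -9833 - (187 - 3*(-8 + 0)) = -9833 - (187 - 3*(-8)) = -9833 - (187 + 24) = -9833 - 1*211 = -9833 - 211 = -10044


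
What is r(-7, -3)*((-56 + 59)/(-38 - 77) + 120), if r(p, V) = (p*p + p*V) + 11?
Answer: 1117557/115 ≈ 9717.9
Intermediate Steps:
r(p, V) = 11 + p² + V*p (r(p, V) = (p² + V*p) + 11 = 11 + p² + V*p)
r(-7, -3)*((-56 + 59)/(-38 - 77) + 120) = (11 + (-7)² - 3*(-7))*((-56 + 59)/(-38 - 77) + 120) = (11 + 49 + 21)*(3/(-115) + 120) = 81*(3*(-1/115) + 120) = 81*(-3/115 + 120) = 81*(13797/115) = 1117557/115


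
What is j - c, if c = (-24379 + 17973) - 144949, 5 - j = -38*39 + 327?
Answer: 152515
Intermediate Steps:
j = 1160 (j = 5 - (-38*39 + 327) = 5 - (-1482 + 327) = 5 - 1*(-1155) = 5 + 1155 = 1160)
c = -151355 (c = -6406 - 144949 = -151355)
j - c = 1160 - 1*(-151355) = 1160 + 151355 = 152515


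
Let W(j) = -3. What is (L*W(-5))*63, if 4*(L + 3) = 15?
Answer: -567/4 ≈ -141.75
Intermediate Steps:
L = ¾ (L = -3 + (¼)*15 = -3 + 15/4 = ¾ ≈ 0.75000)
(L*W(-5))*63 = ((¾)*(-3))*63 = -9/4*63 = -567/4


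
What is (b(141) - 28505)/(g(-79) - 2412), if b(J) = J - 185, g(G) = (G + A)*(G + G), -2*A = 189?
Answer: -28549/25001 ≈ -1.1419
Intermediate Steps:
A = -189/2 (A = -½*189 = -189/2 ≈ -94.500)
g(G) = 2*G*(-189/2 + G) (g(G) = (G - 189/2)*(G + G) = (-189/2 + G)*(2*G) = 2*G*(-189/2 + G))
b(J) = -185 + J
(b(141) - 28505)/(g(-79) - 2412) = ((-185 + 141) - 28505)/(-79*(-189 + 2*(-79)) - 2412) = (-44 - 28505)/(-79*(-189 - 158) - 2412) = -28549/(-79*(-347) - 2412) = -28549/(27413 - 2412) = -28549/25001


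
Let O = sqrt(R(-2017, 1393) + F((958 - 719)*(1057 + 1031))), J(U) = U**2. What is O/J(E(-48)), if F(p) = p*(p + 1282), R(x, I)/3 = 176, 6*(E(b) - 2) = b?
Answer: 4*sqrt(975283971)/9 ≈ 13880.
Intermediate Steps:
E(b) = 2 + b/6
R(x, I) = 528 (R(x, I) = 3*176 = 528)
F(p) = p*(1282 + p)
O = 16*sqrt(975283971) (O = sqrt(528 + ((958 - 719)*(1057 + 1031))*(1282 + (958 - 719)*(1057 + 1031))) = sqrt(528 + (239*2088)*(1282 + 239*2088)) = sqrt(528 + 499032*(1282 + 499032)) = sqrt(528 + 499032*500314) = sqrt(528 + 249672696048) = sqrt(249672696576) = 16*sqrt(975283971) ≈ 4.9967e+5)
O/J(E(-48)) = (16*sqrt(975283971))/((2 + (1/6)*(-48))**2) = (16*sqrt(975283971))/((2 - 8)**2) = (16*sqrt(975283971))/((-6)**2) = (16*sqrt(975283971))/36 = (16*sqrt(975283971))*(1/36) = 4*sqrt(975283971)/9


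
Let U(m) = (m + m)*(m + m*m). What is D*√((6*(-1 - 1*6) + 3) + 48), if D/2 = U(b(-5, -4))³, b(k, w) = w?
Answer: -5308416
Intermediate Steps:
U(m) = 2*m*(m + m²) (U(m) = (2*m)*(m + m²) = 2*m*(m + m²))
D = -1769472 (D = 2*(2*(-4)²*(1 - 4))³ = 2*(2*16*(-3))³ = 2*(-96)³ = 2*(-884736) = -1769472)
D*√((6*(-1 - 1*6) + 3) + 48) = -1769472*√((6*(-1 - 1*6) + 3) + 48) = -1769472*√((6*(-1 - 6) + 3) + 48) = -1769472*√((6*(-7) + 3) + 48) = -1769472*√((-42 + 3) + 48) = -1769472*√(-39 + 48) = -1769472*√9 = -1769472*3 = -5308416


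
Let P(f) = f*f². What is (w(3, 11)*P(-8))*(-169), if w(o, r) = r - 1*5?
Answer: 519168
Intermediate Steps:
w(o, r) = -5 + r (w(o, r) = r - 5 = -5 + r)
P(f) = f³
(w(3, 11)*P(-8))*(-169) = ((-5 + 11)*(-8)³)*(-169) = (6*(-512))*(-169) = -3072*(-169) = 519168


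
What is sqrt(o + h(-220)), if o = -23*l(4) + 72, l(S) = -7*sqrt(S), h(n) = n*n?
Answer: sqrt(48794) ≈ 220.89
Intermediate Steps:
h(n) = n**2
o = 394 (o = -(-161)*sqrt(4) + 72 = -(-161)*2 + 72 = -23*(-14) + 72 = 322 + 72 = 394)
sqrt(o + h(-220)) = sqrt(394 + (-220)**2) = sqrt(394 + 48400) = sqrt(48794)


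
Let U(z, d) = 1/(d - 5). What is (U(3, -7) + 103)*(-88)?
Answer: -27170/3 ≈ -9056.7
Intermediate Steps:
U(z, d) = 1/(-5 + d)
(U(3, -7) + 103)*(-88) = (1/(-5 - 7) + 103)*(-88) = (1/(-12) + 103)*(-88) = (-1/12 + 103)*(-88) = (1235/12)*(-88) = -27170/3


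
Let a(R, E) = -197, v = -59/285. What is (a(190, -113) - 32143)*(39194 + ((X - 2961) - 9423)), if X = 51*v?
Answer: -16467185196/19 ≈ -8.6669e+8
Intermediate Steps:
v = -59/285 (v = -59*1/285 = -59/285 ≈ -0.20702)
X = -1003/95 (X = 51*(-59/285) = -1003/95 ≈ -10.558)
(a(190, -113) - 32143)*(39194 + ((X - 2961) - 9423)) = (-197 - 32143)*(39194 + ((-1003/95 - 2961) - 9423)) = -32340*(39194 + (-282298/95 - 9423)) = -32340*(39194 - 1177483/95) = -32340*2545947/95 = -16467185196/19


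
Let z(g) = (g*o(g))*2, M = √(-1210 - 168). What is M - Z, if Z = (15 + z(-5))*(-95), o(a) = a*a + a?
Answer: -17575 + I*√1378 ≈ -17575.0 + 37.121*I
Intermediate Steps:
o(a) = a + a² (o(a) = a² + a = a + a²)
M = I*√1378 (M = √(-1378) = I*√1378 ≈ 37.121*I)
z(g) = 2*g²*(1 + g) (z(g) = (g*(g*(1 + g)))*2 = (g²*(1 + g))*2 = 2*g²*(1 + g))
Z = 17575 (Z = (15 + 2*(-5)²*(1 - 5))*(-95) = (15 + 2*25*(-4))*(-95) = (15 - 200)*(-95) = -185*(-95) = 17575)
M - Z = I*√1378 - 1*17575 = I*√1378 - 17575 = -17575 + I*√1378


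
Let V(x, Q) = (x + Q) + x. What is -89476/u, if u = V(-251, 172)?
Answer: 44738/165 ≈ 271.14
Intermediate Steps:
V(x, Q) = Q + 2*x (V(x, Q) = (Q + x) + x = Q + 2*x)
u = -330 (u = 172 + 2*(-251) = 172 - 502 = -330)
-89476/u = -89476/(-330) = -89476*(-1/330) = 44738/165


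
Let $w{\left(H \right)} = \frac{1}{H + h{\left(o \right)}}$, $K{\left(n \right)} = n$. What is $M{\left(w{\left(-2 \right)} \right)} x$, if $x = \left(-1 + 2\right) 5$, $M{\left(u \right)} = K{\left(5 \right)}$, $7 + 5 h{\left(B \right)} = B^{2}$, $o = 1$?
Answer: $25$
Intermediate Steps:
$h{\left(B \right)} = - \frac{7}{5} + \frac{B^{2}}{5}$
$w{\left(H \right)} = \frac{1}{- \frac{6}{5} + H}$ ($w{\left(H \right)} = \frac{1}{H - \left(\frac{7}{5} - \frac{1^{2}}{5}\right)} = \frac{1}{H + \left(- \frac{7}{5} + \frac{1}{5} \cdot 1\right)} = \frac{1}{H + \left(- \frac{7}{5} + \frac{1}{5}\right)} = \frac{1}{H - \frac{6}{5}} = \frac{1}{- \frac{6}{5} + H}$)
$M{\left(u \right)} = 5$
$x = 5$ ($x = 1 \cdot 5 = 5$)
$M{\left(w{\left(-2 \right)} \right)} x = 5 \cdot 5 = 25$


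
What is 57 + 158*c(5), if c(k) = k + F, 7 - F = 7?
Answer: 847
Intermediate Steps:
F = 0 (F = 7 - 1*7 = 7 - 7 = 0)
c(k) = k (c(k) = k + 0 = k)
57 + 158*c(5) = 57 + 158*5 = 57 + 790 = 847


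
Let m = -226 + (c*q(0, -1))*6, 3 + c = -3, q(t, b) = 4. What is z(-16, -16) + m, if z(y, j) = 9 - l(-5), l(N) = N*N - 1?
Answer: -385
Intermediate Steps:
c = -6 (c = -3 - 3 = -6)
l(N) = -1 + N² (l(N) = N² - 1 = -1 + N²)
z(y, j) = -15 (z(y, j) = 9 - (-1 + (-5)²) = 9 - (-1 + 25) = 9 - 1*24 = 9 - 24 = -15)
m = -370 (m = -226 - 6*4*6 = -226 - 24*6 = -226 - 144 = -370)
z(-16, -16) + m = -15 - 370 = -385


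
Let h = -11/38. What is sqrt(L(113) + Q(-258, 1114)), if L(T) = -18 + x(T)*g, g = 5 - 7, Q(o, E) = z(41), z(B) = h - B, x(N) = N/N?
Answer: I*sqrt(88502)/38 ≈ 7.8288*I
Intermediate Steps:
h = -11/38 (h = -11*1/38 = -11/38 ≈ -0.28947)
x(N) = 1
z(B) = -11/38 - B
Q(o, E) = -1569/38 (Q(o, E) = -11/38 - 1*41 = -11/38 - 41 = -1569/38)
g = -2
L(T) = -20 (L(T) = -18 + 1*(-2) = -18 - 2 = -20)
sqrt(L(113) + Q(-258, 1114)) = sqrt(-20 - 1569/38) = sqrt(-2329/38) = I*sqrt(88502)/38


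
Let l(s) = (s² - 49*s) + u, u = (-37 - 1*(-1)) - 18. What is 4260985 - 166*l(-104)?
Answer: 1628557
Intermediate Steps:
u = -54 (u = (-37 + 1) - 18 = -36 - 18 = -54)
l(s) = -54 + s² - 49*s (l(s) = (s² - 49*s) - 54 = -54 + s² - 49*s)
4260985 - 166*l(-104) = 4260985 - 166*(-54 + (-104)² - 49*(-104)) = 4260985 - 166*(-54 + 10816 + 5096) = 4260985 - 166*15858 = 4260985 - 1*2632428 = 4260985 - 2632428 = 1628557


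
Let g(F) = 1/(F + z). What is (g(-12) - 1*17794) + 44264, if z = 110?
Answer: 2594061/98 ≈ 26470.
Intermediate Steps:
g(F) = 1/(110 + F) (g(F) = 1/(F + 110) = 1/(110 + F))
(g(-12) - 1*17794) + 44264 = (1/(110 - 12) - 1*17794) + 44264 = (1/98 - 17794) + 44264 = -1743811/98 + 44264 = 2594061/98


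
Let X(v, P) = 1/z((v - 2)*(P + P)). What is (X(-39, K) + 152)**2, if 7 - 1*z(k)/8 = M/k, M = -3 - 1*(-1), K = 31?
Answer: 117046584903249/5064884224 ≈ 23109.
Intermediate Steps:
M = -2 (M = -3 + 1 = -2)
z(k) = 56 + 16/k (z(k) = 56 - (-16)/k = 56 + 16/k)
X(v, P) = 1/(56 + 8/(P*(-2 + v))) (X(v, P) = 1/(56 + 16/(((v - 2)*(P + P)))) = 1/(56 + 16/(((-2 + v)*(2*P)))) = 1/(56 + 16/((2*P*(-2 + v)))) = 1/(56 + 16*(1/(2*P*(-2 + v)))) = 1/(56 + 8/(P*(-2 + v))))
(X(-39, K) + 152)**2 = ((1/8)*31*(-2 - 39)/(1 + 7*31*(-2 - 39)) + 152)**2 = ((1/8)*31*(-41)/(1 + 7*31*(-41)) + 152)**2 = ((1/8)*31*(-41)/(1 - 8897) + 152)**2 = ((1/8)*31*(-41)/(-8896) + 152)**2 = ((1/8)*31*(-1/8896)*(-41) + 152)**2 = (1271/71168 + 152)**2 = (10818807/71168)**2 = 117046584903249/5064884224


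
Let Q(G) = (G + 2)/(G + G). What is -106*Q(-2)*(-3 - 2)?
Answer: 0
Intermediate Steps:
Q(G) = (2 + G)/(2*G) (Q(G) = (2 + G)/((2*G)) = (2 + G)*(1/(2*G)) = (2 + G)/(2*G))
-106*Q(-2)*(-3 - 2) = -106*(½)*(2 - 2)/(-2)*(-3 - 2) = -106*(½)*(-½)*0*(-5) = -0*(-5) = -106*0 = 0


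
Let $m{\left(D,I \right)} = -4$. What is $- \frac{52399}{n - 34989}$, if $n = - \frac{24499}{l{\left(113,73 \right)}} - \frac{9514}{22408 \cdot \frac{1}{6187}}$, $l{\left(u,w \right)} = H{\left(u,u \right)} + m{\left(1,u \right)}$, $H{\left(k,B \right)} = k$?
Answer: $\frac{63991545164}{46212353131} \approx 1.3847$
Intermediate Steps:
$l{\left(u,w \right)} = -4 + u$ ($l{\left(u,w \right)} = u - 4 = -4 + u$)
$n = - \frac{3482526727}{1221236}$ ($n = - \frac{24499}{-4 + 113} - \frac{9514}{22408 \cdot \frac{1}{6187}} = - \frac{24499}{109} - \frac{9514}{22408 \cdot \frac{1}{6187}} = \left(-24499\right) \frac{1}{109} - \frac{9514}{\frac{22408}{6187}} = - \frac{24499}{109} - \frac{29431559}{11204} = - \frac{3482526727}{1221236} \approx -2851.6$)
$- \frac{52399}{n - 34989} = - \frac{52399}{- \frac{3482526727}{1221236} - 34989} = - \frac{52399}{- \frac{46212353131}{1221236}} = \left(-52399\right) \left(- \frac{1221236}{46212353131}\right) = \frac{63991545164}{46212353131}$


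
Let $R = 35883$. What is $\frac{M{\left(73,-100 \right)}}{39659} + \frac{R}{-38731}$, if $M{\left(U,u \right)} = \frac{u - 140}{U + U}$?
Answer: $- \frac{103889772201}{112130389217} \approx -0.92651$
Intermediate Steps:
$M{\left(U,u \right)} = \frac{-140 + u}{2 U}$
$\frac{M{\left(73,-100 \right)}}{39659} + \frac{R}{-38731} = \frac{\frac{1}{2} \cdot \frac{1}{73} \left(-140 - 100\right)}{39659} + \frac{35883}{-38731} = \frac{1}{2} \cdot \frac{1}{73} \left(-240\right) \frac{1}{39659} + 35883 \left(- \frac{1}{38731}\right) = \left(- \frac{120}{73}\right) \frac{1}{39659} - \frac{35883}{38731} = - \frac{120}{2895107} - \frac{35883}{38731} = - \frac{103889772201}{112130389217}$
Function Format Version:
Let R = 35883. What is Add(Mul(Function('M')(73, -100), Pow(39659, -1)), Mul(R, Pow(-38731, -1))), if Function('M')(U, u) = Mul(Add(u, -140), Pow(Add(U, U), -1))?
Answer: Rational(-103889772201, 112130389217) ≈ -0.92651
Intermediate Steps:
Function('M')(U, u) = Mul(Rational(1, 2), Pow(U, -1), Add(-140, u)) (Function('M')(U, u) = Mul(Add(-140, u), Pow(Mul(2, U), -1)) = Mul(Add(-140, u), Mul(Rational(1, 2), Pow(U, -1))) = Mul(Rational(1, 2), Pow(U, -1), Add(-140, u)))
Add(Mul(Function('M')(73, -100), Pow(39659, -1)), Mul(R, Pow(-38731, -1))) = Add(Mul(Mul(Rational(1, 2), Pow(73, -1), Add(-140, -100)), Pow(39659, -1)), Mul(35883, Pow(-38731, -1))) = Add(Mul(Mul(Rational(1, 2), Rational(1, 73), -240), Rational(1, 39659)), Mul(35883, Rational(-1, 38731))) = Add(Mul(Rational(-120, 73), Rational(1, 39659)), Rational(-35883, 38731)) = Add(Rational(-120, 2895107), Rational(-35883, 38731)) = Rational(-103889772201, 112130389217)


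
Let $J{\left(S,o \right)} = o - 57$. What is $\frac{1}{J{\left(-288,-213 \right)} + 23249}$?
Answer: $\frac{1}{22979} \approx 4.3518 \cdot 10^{-5}$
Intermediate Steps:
$J{\left(S,o \right)} = -57 + o$ ($J{\left(S,o \right)} = o - 57 = -57 + o$)
$\frac{1}{J{\left(-288,-213 \right)} + 23249} = \frac{1}{\left(-57 - 213\right) + 23249} = \frac{1}{-270 + 23249} = \frac{1}{22979}$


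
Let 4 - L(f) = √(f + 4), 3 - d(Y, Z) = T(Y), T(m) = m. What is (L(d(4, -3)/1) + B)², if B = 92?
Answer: (96 - √3)² ≈ 8886.4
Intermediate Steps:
d(Y, Z) = 3 - Y
L(f) = 4 - √(4 + f) (L(f) = 4 - √(f + 4) = 4 - √(4 + f))
(L(d(4, -3)/1) + B)² = ((4 - √(4 + (3 - 1*4)/1)) + 92)² = ((4 - √(4 + (3 - 4)*1)) + 92)² = ((4 - √(4 - 1*1)) + 92)² = ((4 - √(4 - 1)) + 92)² = ((4 - √3) + 92)² = (96 - √3)²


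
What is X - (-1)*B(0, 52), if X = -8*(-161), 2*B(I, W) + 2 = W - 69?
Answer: 2557/2 ≈ 1278.5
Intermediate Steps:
B(I, W) = -71/2 + W/2 (B(I, W) = -1 + (W - 69)/2 = -1 + (-69 + W)/2 = -1 + (-69/2 + W/2) = -71/2 + W/2)
X = 1288
X - (-1)*B(0, 52) = 1288 - (-1)*(-71/2 + (1/2)*52) = 1288 - (-1)*(-71/2 + 26) = 1288 - (-1)*(-19)/2 = 1288 - 1*19/2 = 1288 - 19/2 = 2557/2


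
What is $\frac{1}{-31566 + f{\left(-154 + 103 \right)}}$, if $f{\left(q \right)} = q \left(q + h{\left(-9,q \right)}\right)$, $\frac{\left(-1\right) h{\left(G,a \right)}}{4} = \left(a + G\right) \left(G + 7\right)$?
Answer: $- \frac{1}{4485} \approx -0.00022297$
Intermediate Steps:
$h{\left(G,a \right)} = - 4 \left(7 + G\right) \left(G + a\right)$ ($h{\left(G,a \right)} = - 4 \left(a + G\right) \left(G + 7\right) = - 4 \left(G + a\right) \left(7 + G\right) = - 4 \left(7 + G\right) \left(G + a\right)$)
$f{\left(q \right)} = q \left(-72 + 9 q\right)$ ($f{\left(q \right)} = q \left(q - \left(-252 + 324 - 8 q\right)\right) = q \left(q + \left(252 - 28 q - 324 + 36 q\right)\right) = q \left(q + \left(-72 + 8 q\right)\right) = q \left(-72 + 9 q\right)$)
$\frac{1}{-31566 + f{\left(-154 + 103 \right)}} = \frac{1}{-31566 + 9 \left(-154 + 103\right) \left(-8 + \left(-154 + 103\right)\right)} = \frac{1}{-31566 + 9 \left(-51\right) \left(-8 - 51\right)} = \frac{1}{-31566 + 9 \left(-51\right) \left(-59\right)} = \frac{1}{-31566 + 27081} = \frac{1}{-4485} = - \frac{1}{4485}$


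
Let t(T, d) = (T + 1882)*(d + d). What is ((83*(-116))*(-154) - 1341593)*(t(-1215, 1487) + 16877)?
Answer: 282313498665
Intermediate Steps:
t(T, d) = 2*d*(1882 + T) (t(T, d) = (1882 + T)*(2*d) = 2*d*(1882 + T))
((83*(-116))*(-154) - 1341593)*(t(-1215, 1487) + 16877) = ((83*(-116))*(-154) - 1341593)*(2*1487*(1882 - 1215) + 16877) = (-9628*(-154) - 1341593)*(2*1487*667 + 16877) = (1482712 - 1341593)*(1983658 + 16877) = 141119*2000535 = 282313498665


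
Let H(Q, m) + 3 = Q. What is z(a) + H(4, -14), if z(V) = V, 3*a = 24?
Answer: 9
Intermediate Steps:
H(Q, m) = -3 + Q
a = 8 (a = (⅓)*24 = 8)
z(a) + H(4, -14) = 8 + (-3 + 4) = 8 + 1 = 9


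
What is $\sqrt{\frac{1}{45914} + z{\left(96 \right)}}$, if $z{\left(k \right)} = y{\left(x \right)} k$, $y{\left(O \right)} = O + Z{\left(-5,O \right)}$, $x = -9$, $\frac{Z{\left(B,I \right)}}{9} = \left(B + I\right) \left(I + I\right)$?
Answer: $\frac{19 \sqrt{1266398891978}}{45914} \approx 465.69$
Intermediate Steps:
$Z{\left(B,I \right)} = 18 I \left(B + I\right)$ ($Z{\left(B,I \right)} = 9 \left(B + I\right) \left(I + I\right) = 9 \left(B + I\right) 2 I = 9 \cdot 2 I \left(B + I\right) = 18 I \left(B + I\right)$)
$y{\left(O \right)} = O + 18 O \left(-5 + O\right)$
$z{\left(k \right)} = 2259 k$ ($z{\left(k \right)} = - 9 \left(-89 + 18 \left(-9\right)\right) k = - 9 \left(-89 - 162\right) k = \left(-9\right) \left(-251\right) k = 2259 k$)
$\sqrt{\frac{1}{45914} + z{\left(96 \right)}} = \sqrt{\frac{1}{45914} + 2259 \cdot 96} = \sqrt{\frac{1}{45914} + 216864} = \sqrt{\frac{9957093697}{45914}} = \frac{19 \sqrt{1266398891978}}{45914}$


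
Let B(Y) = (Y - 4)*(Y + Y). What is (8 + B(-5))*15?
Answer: 1470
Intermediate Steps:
B(Y) = 2*Y*(-4 + Y) (B(Y) = (-4 + Y)*(2*Y) = 2*Y*(-4 + Y))
(8 + B(-5))*15 = (8 + 2*(-5)*(-4 - 5))*15 = (8 + 2*(-5)*(-9))*15 = (8 + 90)*15 = 98*15 = 1470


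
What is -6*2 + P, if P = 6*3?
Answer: 6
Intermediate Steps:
P = 18
-6*2 + P = -6*2 + 18 = -12 + 18 = 6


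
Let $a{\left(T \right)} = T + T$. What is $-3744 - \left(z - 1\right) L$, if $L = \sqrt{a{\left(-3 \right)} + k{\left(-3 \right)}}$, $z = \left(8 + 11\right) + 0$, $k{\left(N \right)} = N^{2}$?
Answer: $-3744 - 18 \sqrt{3} \approx -3775.2$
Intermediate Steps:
$a{\left(T \right)} = 2 T$
$z = 19$ ($z = 19 + 0 = 19$)
$L = \sqrt{3}$ ($L = \sqrt{2 \left(-3\right) + \left(-3\right)^{2}} = \sqrt{-6 + 9} = \sqrt{3} \approx 1.732$)
$-3744 - \left(z - 1\right) L = -3744 - \left(19 - 1\right) \sqrt{3} = -3744 - 18 \sqrt{3}$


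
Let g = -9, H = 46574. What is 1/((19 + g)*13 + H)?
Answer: 1/46704 ≈ 2.1411e-5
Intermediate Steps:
1/((19 + g)*13 + H) = 1/((19 - 9)*13 + 46574) = 1/(10*13 + 46574) = 1/(130 + 46574) = 1/46704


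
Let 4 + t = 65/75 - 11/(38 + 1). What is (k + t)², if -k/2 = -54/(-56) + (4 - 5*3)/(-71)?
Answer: 133438975849/4174452100 ≈ 31.966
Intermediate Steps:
t = -222/65 (t = -4 + (65/75 - 11/(38 + 1)) = -4 + (65*(1/75) - 11/39) = -4 + (13/15 - 11*1/39) = -4 + (13/15 - 11/39) = -4 + 38/65 = -222/65 ≈ -3.4154)
k = -2225/994 (k = -2*(-54/(-56) + (4 - 5*3)/(-71)) = -2*(-54*(-1/56) + (4 - 15)*(-1/71)) = -2*(27/28 - 11*(-1/71)) = -2*(27/28 + 11/71) = -2*2225/1988 = -2225/994 ≈ -2.2384)
(k + t)² = (-2225/994 - 222/65)² = (-365293/64610)² = 133438975849/4174452100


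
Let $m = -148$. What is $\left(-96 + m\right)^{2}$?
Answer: $59536$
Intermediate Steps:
$\left(-96 + m\right)^{2} = \left(-96 - 148\right)^{2} = \left(-244\right)^{2} = 59536$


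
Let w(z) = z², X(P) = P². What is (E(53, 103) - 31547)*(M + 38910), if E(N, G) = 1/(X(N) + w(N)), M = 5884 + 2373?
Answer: -8359456699515/5618 ≈ -1.4880e+9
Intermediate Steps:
M = 8257
E(N, G) = 1/(2*N²) (E(N, G) = 1/(N² + N²) = 1/(2*N²))
(E(53, 103) - 31547)*(M + 38910) = ((½)/53² - 31547)*(8257 + 38910) = ((½)*(1/2809) - 31547)*47167 = (1/5618 - 31547)*47167 = -177231045/5618*47167 = -8359456699515/5618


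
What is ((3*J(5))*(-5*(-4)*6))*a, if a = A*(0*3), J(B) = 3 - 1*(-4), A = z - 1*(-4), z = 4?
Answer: 0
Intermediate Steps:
A = 8 (A = 4 - 1*(-4) = 4 + 4 = 8)
J(B) = 7 (J(B) = 3 + 4 = 7)
a = 0 (a = 8*(0*3) = 8*0 = 0)
((3*J(5))*(-5*(-4)*6))*a = ((3*7)*(-5*(-4)*6))*0 = (21*(20*6))*0 = (21*120)*0 = 2520*0 = 0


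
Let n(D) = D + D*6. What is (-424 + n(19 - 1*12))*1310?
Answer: -491250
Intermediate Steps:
n(D) = 7*D (n(D) = D + 6*D = 7*D)
(-424 + n(19 - 1*12))*1310 = (-424 + 7*(19 - 1*12))*1310 = (-424 + 7*(19 - 12))*1310 = (-424 + 7*7)*1310 = (-424 + 49)*1310 = -375*1310 = -491250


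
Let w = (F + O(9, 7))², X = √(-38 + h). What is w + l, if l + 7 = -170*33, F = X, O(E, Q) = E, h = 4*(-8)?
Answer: -5606 + 18*I*√70 ≈ -5606.0 + 150.6*I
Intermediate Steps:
h = -32
X = I*√70 (X = √(-38 - 32) = √(-70) = I*√70 ≈ 8.3666*I)
F = I*√70 ≈ 8.3666*I
l = -5617 (l = -7 - 170*33 = -7 - 5610 = -5617)
w = (9 + I*√70)² (w = (I*√70 + 9)² = (9 + I*√70)² ≈ 11.0 + 150.6*I)
w + l = (9 + I*√70)² - 5617 = -5617 + (9 + I*√70)²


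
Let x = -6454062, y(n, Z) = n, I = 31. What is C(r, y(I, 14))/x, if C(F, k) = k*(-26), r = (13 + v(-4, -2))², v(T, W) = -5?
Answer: 403/3227031 ≈ 0.00012488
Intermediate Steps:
r = 64 (r = (13 - 5)² = 8² = 64)
C(F, k) = -26*k
C(r, y(I, 14))/x = -26*31/(-6454062) = -806*(-1/6454062) = 403/3227031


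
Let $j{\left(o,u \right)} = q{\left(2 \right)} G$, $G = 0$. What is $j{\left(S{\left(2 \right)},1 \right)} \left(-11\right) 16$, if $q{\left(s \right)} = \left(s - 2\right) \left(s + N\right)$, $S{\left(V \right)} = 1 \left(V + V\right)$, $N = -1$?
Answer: $0$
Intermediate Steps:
$S{\left(V \right)} = 2 V$ ($S{\left(V \right)} = 1 \cdot 2 V = 2 V$)
$q{\left(s \right)} = \left(-1 + s\right) \left(-2 + s\right)$ ($q{\left(s \right)} = \left(s - 2\right) \left(s - 1\right) = \left(-2 + s\right) \left(-1 + s\right) = \left(-1 + s\right) \left(-2 + s\right)$)
$j{\left(o,u \right)} = 0$ ($j{\left(o,u \right)} = \left(2 + 2^{2} - 6\right) 0 = \left(2 + 4 - 6\right) 0 = 0 \cdot 0 = 0$)
$j{\left(S{\left(2 \right)},1 \right)} \left(-11\right) 16 = 0 \left(-11\right) 16 = 0 \cdot 16 = 0$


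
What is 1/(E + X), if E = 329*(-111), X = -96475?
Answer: -1/132994 ≈ -7.5191e-6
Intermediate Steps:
E = -36519
1/(E + X) = 1/(-36519 - 96475) = 1/(-132994) = -1/132994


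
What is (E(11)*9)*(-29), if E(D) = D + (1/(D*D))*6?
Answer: -348957/121 ≈ -2883.9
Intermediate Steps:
E(D) = D + 6/D²
(E(11)*9)*(-29) = ((11 + 6/11²)*9)*(-29) = ((11 + 6*(1/121))*9)*(-29) = ((11 + 6/121)*9)*(-29) = ((1337/121)*9)*(-29) = (12033/121)*(-29) = -348957/121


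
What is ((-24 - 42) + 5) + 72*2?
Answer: 83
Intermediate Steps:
((-24 - 42) + 5) + 72*2 = (-66 + 5) + 144 = -61 + 144 = 83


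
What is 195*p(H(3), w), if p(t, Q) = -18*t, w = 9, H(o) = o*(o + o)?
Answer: -63180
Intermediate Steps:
H(o) = 2*o² (H(o) = o*(2*o) = 2*o²)
195*p(H(3), w) = 195*(-36*3²) = 195*(-36*9) = 195*(-18*18) = 195*(-324) = -63180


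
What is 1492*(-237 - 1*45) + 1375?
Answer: -419369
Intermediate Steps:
1492*(-237 - 1*45) + 1375 = 1492*(-237 - 45) + 1375 = 1492*(-282) + 1375 = -420744 + 1375 = -419369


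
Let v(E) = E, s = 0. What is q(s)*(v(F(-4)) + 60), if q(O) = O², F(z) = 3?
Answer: 0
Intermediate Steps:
q(s)*(v(F(-4)) + 60) = 0²*(3 + 60) = 0*63 = 0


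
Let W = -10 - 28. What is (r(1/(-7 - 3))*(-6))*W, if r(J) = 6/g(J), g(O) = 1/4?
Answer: 5472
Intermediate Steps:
g(O) = ¼
r(J) = 24 (r(J) = 6/(¼) = 6*4 = 24)
W = -38
(r(1/(-7 - 3))*(-6))*W = (24*(-6))*(-38) = -144*(-38) = 5472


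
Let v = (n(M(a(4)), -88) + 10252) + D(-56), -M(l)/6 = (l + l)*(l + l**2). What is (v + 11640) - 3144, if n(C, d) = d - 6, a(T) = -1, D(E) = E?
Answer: 18598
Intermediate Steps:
M(l) = -12*l*(l + l**2) (M(l) = -6*(l + l)*(l + l**2) = -6*2*l*(l + l**2) = -12*l*(l + l**2))
n(C, d) = -6 + d
v = 10102 (v = ((-6 - 88) + 10252) - 56 = (-94 + 10252) - 56 = 10158 - 56 = 10102)
(v + 11640) - 3144 = (10102 + 11640) - 3144 = 21742 - 3144 = 18598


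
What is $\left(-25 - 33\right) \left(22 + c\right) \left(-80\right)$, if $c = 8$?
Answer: $139200$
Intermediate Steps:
$\left(-25 - 33\right) \left(22 + c\right) \left(-80\right) = \left(-25 - 33\right) \left(22 + 8\right) \left(-80\right) = \left(-58\right) 30 \left(-80\right) = \left(-1740\right) \left(-80\right) = 139200$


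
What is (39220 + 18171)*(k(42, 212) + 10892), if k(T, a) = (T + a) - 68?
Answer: 635777498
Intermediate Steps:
k(T, a) = -68 + T + a
(39220 + 18171)*(k(42, 212) + 10892) = (39220 + 18171)*((-68 + 42 + 212) + 10892) = 57391*(186 + 10892) = 57391*11078 = 635777498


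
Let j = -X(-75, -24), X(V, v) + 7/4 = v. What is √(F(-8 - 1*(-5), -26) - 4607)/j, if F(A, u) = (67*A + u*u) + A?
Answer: 4*I*√4135/103 ≈ 2.4972*I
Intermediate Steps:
X(V, v) = -7/4 + v
F(A, u) = u² + 68*A (F(A, u) = (67*A + u²) + A = (u² + 67*A) + A = u² + 68*A)
j = 103/4 (j = -(-7/4 - 24) = -1*(-103/4) = 103/4 ≈ 25.750)
√(F(-8 - 1*(-5), -26) - 4607)/j = √(((-26)² + 68*(-8 - 1*(-5))) - 4607)/(103/4) = √((676 + 68*(-8 + 5)) - 4607)*(4/103) = √((676 + 68*(-3)) - 4607)*(4/103) = √((676 - 204) - 4607)*(4/103) = √(472 - 4607)*(4/103) = √(-4135)*(4/103) = (I*√4135)*(4/103) = 4*I*√4135/103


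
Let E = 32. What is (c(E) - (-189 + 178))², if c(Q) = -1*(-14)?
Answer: 625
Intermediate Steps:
c(Q) = 14
(c(E) - (-189 + 178))² = (14 - (-189 + 178))² = (14 - 1*(-11))² = (14 + 11)² = 25² = 625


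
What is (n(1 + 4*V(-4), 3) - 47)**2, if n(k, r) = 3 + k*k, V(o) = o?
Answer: 32761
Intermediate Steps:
n(k, r) = 3 + k**2
(n(1 + 4*V(-4), 3) - 47)**2 = ((3 + (1 + 4*(-4))**2) - 47)**2 = ((3 + (1 - 16)**2) - 47)**2 = ((3 + (-15)**2) - 47)**2 = ((3 + 225) - 47)**2 = (228 - 47)**2 = 181**2 = 32761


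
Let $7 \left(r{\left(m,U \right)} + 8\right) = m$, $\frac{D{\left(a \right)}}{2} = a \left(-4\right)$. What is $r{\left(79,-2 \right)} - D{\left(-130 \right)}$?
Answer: $- \frac{7257}{7} \approx -1036.7$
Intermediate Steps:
$D{\left(a \right)} = - 8 a$ ($D{\left(a \right)} = 2 a \left(-4\right) = 2 \left(- 4 a\right) = - 8 a$)
$r{\left(m,U \right)} = -8 + \frac{m}{7}$
$r{\left(79,-2 \right)} - D{\left(-130 \right)} = \left(-8 + \frac{1}{7} \cdot 79\right) - \left(-8\right) \left(-130\right) = \left(-8 + \frac{79}{7}\right) - 1040 = \frac{23}{7} - 1040 = - \frac{7257}{7}$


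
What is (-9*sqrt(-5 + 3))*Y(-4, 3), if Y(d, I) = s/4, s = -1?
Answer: 9*I*sqrt(2)/4 ≈ 3.182*I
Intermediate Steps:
Y(d, I) = -1/4
(-9*sqrt(-5 + 3))*Y(-4, 3) = -9*sqrt(-5 + 3)*(-1/4) = -9*I*sqrt(2)*(-1/4) = 9*I*sqrt(2)/4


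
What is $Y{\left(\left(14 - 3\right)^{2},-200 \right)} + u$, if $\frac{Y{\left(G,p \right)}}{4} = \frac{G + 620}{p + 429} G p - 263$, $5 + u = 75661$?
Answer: $- \frac{54644484}{229} \approx -2.3862 \cdot 10^{5}$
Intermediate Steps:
$u = 75656$ ($u = -5 + 75661 = 75656$)
$Y{\left(G,p \right)} = -1052 + \frac{4 G p \left(620 + G\right)}{429 + p}$ ($Y{\left(G,p \right)} = 4 \left(\frac{G + 620}{p + 429} G p - 263\right) = 4 \left(\frac{620 + G}{429 + p} G p - 263\right) = 4 \left(\frac{G \left(620 + G\right)}{429 + p} p - 263\right) = 4 \left(\frac{G p \left(620 + G\right)}{429 + p} - 263\right) = 4 \left(-263 + \frac{G p \left(620 + G\right)}{429 + p}\right) = -1052 + \frac{4 G p \left(620 + G\right)}{429 + p}$)
$Y{\left(\left(14 - 3\right)^{2},-200 \right)} + u = \frac{4 \left(-112827 - -52600 - 200 \left(\left(14 - 3\right)^{2}\right)^{2} + 620 \left(14 - 3\right)^{2} \left(-200\right)\right)}{429 - 200} + 75656 = \frac{4 \left(-112827 + 52600 - 200 \left(11^{2}\right)^{2} + 620 \cdot 11^{2} \left(-200\right)\right)}{229} + 75656 = 4 \cdot \frac{1}{229} \left(-112827 + 52600 - 200 \cdot 121^{2} + 620 \cdot 121 \left(-200\right)\right) + 75656 = 4 \cdot \frac{1}{229} \left(-112827 + 52600 - 2928200 - 15004000\right) + 75656 = 4 \cdot \frac{1}{229} \left(-17992427\right) + 75656 = - \frac{71969708}{229} + 75656 = - \frac{54644484}{229}$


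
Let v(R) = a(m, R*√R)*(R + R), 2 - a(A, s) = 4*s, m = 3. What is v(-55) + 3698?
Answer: 3478 - 24200*I*√55 ≈ 3478.0 - 1.7947e+5*I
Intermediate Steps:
a(A, s) = 2 - 4*s
v(R) = 2*R*(2 - 4*R^(3/2)) (v(R) = (2 - 4*R*√R)*(R + R) = (2 - 4*R^(3/2))*(2*R) = 2*R*(2 - 4*R^(3/2)))
v(-55) + 3698 = (-24200*I*√55 + 4*(-55)) + 3698 = (-24200*I*√55 - 220) + 3698 = (-220 - 24200*I*√55) + 3698 = 3478 - 24200*I*√55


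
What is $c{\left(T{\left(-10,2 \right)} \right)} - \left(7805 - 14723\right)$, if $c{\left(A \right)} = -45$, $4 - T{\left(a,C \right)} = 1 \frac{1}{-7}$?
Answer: $6873$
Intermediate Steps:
$T{\left(a,C \right)} = \frac{29}{7}$ ($T{\left(a,C \right)} = 4 - 1 \frac{1}{-7} = 4 - 1 \left(- \frac{1}{7}\right) = 4 - - \frac{1}{7} = 4 + \frac{1}{7} = \frac{29}{7}$)
$c{\left(T{\left(-10,2 \right)} \right)} - \left(7805 - 14723\right) = -45 - \left(7805 - 14723\right) = -45 - -6918 = -45 + 6918 = 6873$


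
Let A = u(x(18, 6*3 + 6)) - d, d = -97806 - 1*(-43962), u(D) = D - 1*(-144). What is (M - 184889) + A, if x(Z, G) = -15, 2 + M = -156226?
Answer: -287144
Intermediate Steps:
M = -156228 (M = -2 - 156226 = -156228)
u(D) = 144 + D (u(D) = D + 144 = 144 + D)
d = -53844 (d = -97806 + 43962 = -53844)
A = 53973 (A = (144 - 15) - 1*(-53844) = 129 + 53844 = 53973)
(M - 184889) + A = (-156228 - 184889) + 53973 = -341117 + 53973 = -287144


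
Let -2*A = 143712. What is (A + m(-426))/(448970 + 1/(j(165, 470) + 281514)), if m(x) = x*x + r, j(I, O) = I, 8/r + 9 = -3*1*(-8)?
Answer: 154389011044/632327103155 ≈ 0.24416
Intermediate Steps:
A = -71856 (A = -½*143712 = -71856)
r = 8/15 (r = 8/(-9 - 3*1*(-8)) = 8/(-9 - 3*(-8)) = 8/(-9 + 24) = 8/15 ≈ 0.53333)
m(x) = 8/15 + x² (m(x) = x*x + 8/15 = x² + 8/15 = 8/15 + x²)
(A + m(-426))/(448970 + 1/(j(165, 470) + 281514)) = (-71856 + (8/15 + (-426)²))/(448970 + 1/(165 + 281514)) = (-71856 + (8/15 + 181476))/(448970 + 1/281679) = (-71856 + 2722148/15)/(448970 + 1/281679) = 1644308/(15*(126465420631/281679)) = (1644308/15)*(281679/126465420631) = 154389011044/632327103155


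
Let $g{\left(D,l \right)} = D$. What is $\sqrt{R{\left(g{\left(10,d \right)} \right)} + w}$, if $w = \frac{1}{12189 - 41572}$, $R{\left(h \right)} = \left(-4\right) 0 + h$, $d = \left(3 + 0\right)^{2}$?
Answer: $\frac{\sqrt{8633577507}}{29383} \approx 3.1623$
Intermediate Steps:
$d = 9$ ($d = 3^{2} = 9$)
$R{\left(h \right)} = h$ ($R{\left(h \right)} = 0 + h = h$)
$w = - \frac{1}{29383}$ ($w = \frac{1}{-29383} = - \frac{1}{29383} \approx -3.4033 \cdot 10^{-5}$)
$\sqrt{R{\left(g{\left(10,d \right)} \right)} + w} = \sqrt{10 - \frac{1}{29383}} = \sqrt{\frac{293829}{29383}} = \frac{\sqrt{8633577507}}{29383}$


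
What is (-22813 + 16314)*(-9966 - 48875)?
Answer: 382407659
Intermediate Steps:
(-22813 + 16314)*(-9966 - 48875) = -6499*(-58841) = 382407659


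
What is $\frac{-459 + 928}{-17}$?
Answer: $- \frac{469}{17} \approx -27.588$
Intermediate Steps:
$\frac{-459 + 928}{-17} = 469 \left(- \frac{1}{17}\right) = - \frac{469}{17}$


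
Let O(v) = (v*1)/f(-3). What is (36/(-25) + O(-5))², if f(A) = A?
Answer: 289/5625 ≈ 0.051378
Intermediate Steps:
O(v) = -v/3 (O(v) = (v*1)/(-3) = v*(-⅓) = -v/3)
(36/(-25) + O(-5))² = (36/(-25) - ⅓*(-5))² = (36*(-1/25) + 5/3)² = (-36/25 + 5/3)² = (17/75)² = 289/5625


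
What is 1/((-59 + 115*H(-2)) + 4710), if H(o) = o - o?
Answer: 1/4651 ≈ 0.00021501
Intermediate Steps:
H(o) = 0
1/((-59 + 115*H(-2)) + 4710) = 1/((-59 + 115*0) + 4710) = 1/((-59 + 0) + 4710) = 1/(-59 + 4710) = 1/4651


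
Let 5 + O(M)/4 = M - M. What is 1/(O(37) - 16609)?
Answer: -1/16629 ≈ -6.0136e-5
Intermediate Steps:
O(M) = -20 (O(M) = -20 + 4*(M - M) = -20 + 4*0 = -20 + 0 = -20)
1/(O(37) - 16609) = 1/(-20 - 16609) = 1/(-16629) = -1/16629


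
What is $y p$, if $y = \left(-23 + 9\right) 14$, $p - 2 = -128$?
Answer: $24696$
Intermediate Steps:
$p = -126$ ($p = 2 - 128 = -126$)
$y = -196$ ($y = \left(-14\right) 14 = -196$)
$y p = \left(-196\right) \left(-126\right) = 24696$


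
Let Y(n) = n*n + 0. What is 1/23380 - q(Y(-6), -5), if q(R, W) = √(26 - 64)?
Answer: 1/23380 - I*√38 ≈ 4.2772e-5 - 6.1644*I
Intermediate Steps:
Y(n) = n² (Y(n) = n² + 0 = n²)
q(R, W) = I*√38 (q(R, W) = √(-38) = I*√38)
1/23380 - q(Y(-6), -5) = 1/23380 - I*√38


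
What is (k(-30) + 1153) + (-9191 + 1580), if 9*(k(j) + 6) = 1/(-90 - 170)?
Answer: -15125761/2340 ≈ -6464.0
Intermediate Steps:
k(j) = -14041/2340 (k(j) = -6 + 1/(9*(-90 - 170)) = -6 + (1/9)/(-260) = -6 + (1/9)*(-1/260) = -6 - 1/2340 = -14041/2340)
(k(-30) + 1153) + (-9191 + 1580) = (-14041/2340 + 1153) + (-9191 + 1580) = 2683979/2340 - 7611 = -15125761/2340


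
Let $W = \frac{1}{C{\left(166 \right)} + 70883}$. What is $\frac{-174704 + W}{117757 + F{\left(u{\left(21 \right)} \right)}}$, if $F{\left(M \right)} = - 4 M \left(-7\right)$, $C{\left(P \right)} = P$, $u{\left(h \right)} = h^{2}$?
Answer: $- \frac{2482508899}{1848766029} \approx -1.3428$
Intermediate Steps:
$F{\left(M \right)} = 28 M$
$W = \frac{1}{71049}$ ($W = \frac{1}{166 + 70883} = \frac{1}{71049} \approx 1.4075 \cdot 10^{-5}$)
$\frac{-174704 + W}{117757 + F{\left(u{\left(21 \right)} \right)}} = \frac{-174704 + \frac{1}{71049}}{117757 + 28 \cdot 21^{2}} = - \frac{12412544495}{71049 \left(117757 + 28 \cdot 441\right)} = - \frac{12412544495}{71049 \left(117757 + 12348\right)} = - \frac{12412544495}{71049 \cdot 130105} = \left(- \frac{12412544495}{71049}\right) \frac{1}{130105} = - \frac{2482508899}{1848766029}$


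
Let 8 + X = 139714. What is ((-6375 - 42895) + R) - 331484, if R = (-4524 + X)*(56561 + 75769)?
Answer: 17888253306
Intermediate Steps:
X = 139706 (X = -8 + 139714 = 139706)
R = 17888634060 (R = (-4524 + 139706)*(56561 + 75769) = 135182*132330 = 17888634060)
((-6375 - 42895) + R) - 331484 = ((-6375 - 42895) + 17888634060) - 331484 = (-49270 + 17888634060) - 331484 = 17888584790 - 331484 = 17888253306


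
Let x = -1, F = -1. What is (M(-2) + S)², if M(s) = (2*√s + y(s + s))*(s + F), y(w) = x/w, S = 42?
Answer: 26073/16 - 495*I*√2 ≈ 1629.6 - 700.04*I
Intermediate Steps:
y(w) = -1/w
M(s) = (-1 + s)*(2*√s - 1/(2*s)) (M(s) = (2*√s - 1/(s + s))*(s - 1) = (2*√s - 1/(2*s))*(-1 + s) = (-1 + s)*(2*√s - 1/(2*s)))
(M(-2) + S)² = ((½)*(1 - 1*(-2) - (-8)*I*√2 + 4*(-2)^(5/2))/(-2) + 42)² = ((½)*(-½)*(1 + 2 - (-8)*I*√2 + 4*(4*I*√2)) + 42)² = ((½)*(-½)*(1 + 2 + 8*I*√2 + 16*I*√2) + 42)² = ((½)*(-½)*(3 + 24*I*√2) + 42)² = ((-¾ - 6*I*√2) + 42)² = (165/4 - 6*I*√2)²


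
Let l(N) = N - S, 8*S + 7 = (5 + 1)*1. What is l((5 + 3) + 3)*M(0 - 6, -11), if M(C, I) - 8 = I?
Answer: -267/8 ≈ -33.375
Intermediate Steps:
M(C, I) = 8 + I
S = -⅛ (S = -7/8 + ((5 + 1)*1)/8 = -7/8 + (6*1)/8 = -7/8 + (⅛)*6 = -7/8 + ¾ = -⅛ ≈ -0.12500)
l(N) = ⅛ + N (l(N) = N - 1*(-⅛) = N + ⅛ = ⅛ + N)
l((5 + 3) + 3)*M(0 - 6, -11) = (⅛ + ((5 + 3) + 3))*(8 - 11) = (⅛ + (8 + 3))*(-3) = (⅛ + 11)*(-3) = (89/8)*(-3) = -267/8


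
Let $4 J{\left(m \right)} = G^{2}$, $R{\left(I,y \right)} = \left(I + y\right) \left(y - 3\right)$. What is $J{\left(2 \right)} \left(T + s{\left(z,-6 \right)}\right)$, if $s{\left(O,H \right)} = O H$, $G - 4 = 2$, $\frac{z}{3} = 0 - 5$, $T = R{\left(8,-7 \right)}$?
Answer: $720$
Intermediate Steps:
$R{\left(I,y \right)} = \left(-3 + y\right) \left(I + y\right)$ ($R{\left(I,y \right)} = \left(I + y\right) \left(-3 + y\right) = \left(-3 + y\right) \left(I + y\right)$)
$T = -10$ ($T = \left(-7\right)^{2} - 24 - -21 + 8 \left(-7\right) = 49 - 24 + 21 - 56 = -10$)
$z = -15$ ($z = 3 \left(0 - 5\right) = 3 \left(-5\right) = -15$)
$G = 6$ ($G = 4 + 2 = 6$)
$s{\left(O,H \right)} = H O$
$J{\left(m \right)} = 9$ ($J{\left(m \right)} = \frac{6^{2}}{4} = \frac{1}{4} \cdot 36 = 9$)
$J{\left(2 \right)} \left(T + s{\left(z,-6 \right)}\right) = 9 \left(-10 - -90\right) = 9 \left(-10 + 90\right) = 9 \cdot 80 = 720$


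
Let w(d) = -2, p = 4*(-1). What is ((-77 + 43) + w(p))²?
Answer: 1296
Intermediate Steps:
p = -4
((-77 + 43) + w(p))² = ((-77 + 43) - 2)² = (-34 - 2)² = (-36)² = 1296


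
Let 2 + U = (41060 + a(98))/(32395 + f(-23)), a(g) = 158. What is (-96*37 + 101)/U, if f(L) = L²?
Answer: 56810362/12315 ≈ 4613.1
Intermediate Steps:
U = -12315/16462 (U = -2 + (41060 + 158)/(32395 + (-23)²) = -2 + 41218/(32395 + 529) = -2 + 41218/32924 = -2 + 41218*(1/32924) = -2 + 20609/16462 = -12315/16462 ≈ -0.74809)
(-96*37 + 101)/U = (-96*37 + 101)/(-12315/16462) = (-3552 + 101)*(-16462/12315) = -3451*(-16462/12315) = 56810362/12315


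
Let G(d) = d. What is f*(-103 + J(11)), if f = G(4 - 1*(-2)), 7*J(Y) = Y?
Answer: -4260/7 ≈ -608.57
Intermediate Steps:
J(Y) = Y/7
f = 6 (f = 4 - 1*(-2) = 4 + 2 = 6)
f*(-103 + J(11)) = 6*(-103 + (⅐)*11) = 6*(-103 + 11/7) = 6*(-710/7) = -4260/7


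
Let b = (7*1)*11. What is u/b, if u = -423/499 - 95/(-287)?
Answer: -73996/11027401 ≈ -0.0067102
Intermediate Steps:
b = 77 (b = 7*11 = 77)
u = -73996/143213 (u = -423*1/499 - 95*(-1/287) = -423/499 + 95/287 = -73996/143213 ≈ -0.51668)
u/b = -73996/143213/77 = -73996/143213*1/77 = -73996/11027401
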